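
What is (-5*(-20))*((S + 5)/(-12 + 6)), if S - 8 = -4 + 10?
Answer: -950/3 ≈ -316.67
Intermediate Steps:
S = 14 (S = 8 + (-4 + 10) = 8 + 6 = 14)
(-5*(-20))*((S + 5)/(-12 + 6)) = (-5*(-20))*((14 + 5)/(-12 + 6)) = 100*(19/(-6)) = 100*(19*(-1/6)) = 100*(-19/6) = -950/3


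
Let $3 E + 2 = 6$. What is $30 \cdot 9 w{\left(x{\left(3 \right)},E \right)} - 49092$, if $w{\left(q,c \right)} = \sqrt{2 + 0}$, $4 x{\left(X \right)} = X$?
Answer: $-49092 + 270 \sqrt{2} \approx -48710.0$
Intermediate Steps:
$E = \frac{4}{3}$ ($E = - \frac{2}{3} + \frac{1}{3} \cdot 6 = - \frac{2}{3} + 2 = \frac{4}{3} \approx 1.3333$)
$x{\left(X \right)} = \frac{X}{4}$
$w{\left(q,c \right)} = \sqrt{2}$
$30 \cdot 9 w{\left(x{\left(3 \right)},E \right)} - 49092 = 30 \cdot 9 \sqrt{2} - 49092 = 270 \sqrt{2} - 49092 = -49092 + 270 \sqrt{2}$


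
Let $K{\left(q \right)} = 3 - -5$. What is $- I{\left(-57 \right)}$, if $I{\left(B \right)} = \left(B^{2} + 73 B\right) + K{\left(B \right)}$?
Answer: $904$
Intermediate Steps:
$K{\left(q \right)} = 8$ ($K{\left(q \right)} = 3 + 5 = 8$)
$I{\left(B \right)} = 8 + B^{2} + 73 B$ ($I{\left(B \right)} = \left(B^{2} + 73 B\right) + 8 = 8 + B^{2} + 73 B$)
$- I{\left(-57 \right)} = - (8 + \left(-57\right)^{2} + 73 \left(-57\right)) = - (8 + 3249 - 4161) = \left(-1\right) \left(-904\right) = 904$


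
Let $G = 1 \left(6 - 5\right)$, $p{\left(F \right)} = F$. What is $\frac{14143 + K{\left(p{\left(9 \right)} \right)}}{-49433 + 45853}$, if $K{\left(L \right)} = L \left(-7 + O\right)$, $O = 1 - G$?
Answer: $- \frac{704}{179} \approx -3.933$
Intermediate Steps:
$G = 1$ ($G = 1 \cdot 1 = 1$)
$O = 0$ ($O = 1 - 1 = 0$)
$K{\left(L \right)} = - 7 L$ ($K{\left(L \right)} = L \left(-7 + 0\right) = L \left(-7\right) = - 7 L$)
$\frac{14143 + K{\left(p{\left(9 \right)} \right)}}{-49433 + 45853} = \frac{14143 - 63}{-49433 + 45853} = \frac{14143 - 63}{-3580} = 14080 \left(- \frac{1}{3580}\right) = - \frac{704}{179}$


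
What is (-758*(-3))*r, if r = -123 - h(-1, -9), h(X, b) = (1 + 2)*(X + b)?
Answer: -211482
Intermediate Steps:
h(X, b) = 3*X + 3*b (h(X, b) = 3*(X + b) = 3*X + 3*b)
r = -93 (r = -123 - (3*(-1) + 3*(-9)) = -123 - (-3 - 27) = -123 - 1*(-30) = -123 + 30 = -93)
(-758*(-3))*r = -758*(-3)*(-93) = 2274*(-93) = -211482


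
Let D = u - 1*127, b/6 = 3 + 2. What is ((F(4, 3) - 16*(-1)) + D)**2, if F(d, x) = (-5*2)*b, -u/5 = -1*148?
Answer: 108241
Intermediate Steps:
u = 740 (u = -(-5)*148 = -5*(-148) = 740)
b = 30 (b = 6*(3 + 2) = 6*5 = 30)
D = 613 (D = 740 - 1*127 = 740 - 127 = 613)
F(d, x) = -300 (F(d, x) = -5*2*30 = -10*30 = -300)
((F(4, 3) - 16*(-1)) + D)**2 = ((-300 - 16*(-1)) + 613)**2 = ((-300 + 16) + 613)**2 = (-284 + 613)**2 = 329**2 = 108241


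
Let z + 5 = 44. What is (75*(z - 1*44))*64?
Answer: -24000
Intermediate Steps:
z = 39 (z = -5 + 44 = 39)
(75*(z - 1*44))*64 = (75*(39 - 1*44))*64 = (75*(39 - 44))*64 = (75*(-5))*64 = -375*64 = -24000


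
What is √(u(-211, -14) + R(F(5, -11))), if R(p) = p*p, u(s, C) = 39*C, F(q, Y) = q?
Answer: I*√521 ≈ 22.825*I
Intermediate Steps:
R(p) = p²
√(u(-211, -14) + R(F(5, -11))) = √(39*(-14) + 5²) = √(-546 + 25) = √(-521) = I*√521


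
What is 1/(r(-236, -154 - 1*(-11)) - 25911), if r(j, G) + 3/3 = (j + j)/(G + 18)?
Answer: -125/3238528 ≈ -3.8598e-5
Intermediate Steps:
r(j, G) = -1 + 2*j/(18 + G) (r(j, G) = -1 + (j + j)/(G + 18) = -1 + (2*j)/(18 + G) = -1 + 2*j/(18 + G))
1/(r(-236, -154 - 1*(-11)) - 25911) = 1/((-18 - (-154 - 1*(-11)) + 2*(-236))/(18 + (-154 - 1*(-11))) - 25911) = 1/((-18 - (-154 + 11) - 472)/(18 + (-154 + 11)) - 25911) = 1/((-18 - 1*(-143) - 472)/(18 - 143) - 25911) = 1/((-18 + 143 - 472)/(-125) - 25911) = 1/(-1/125*(-347) - 25911) = 1/(347/125 - 25911) = 1/(-3238528/125) = -125/3238528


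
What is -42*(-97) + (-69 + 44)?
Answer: 4049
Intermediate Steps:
-42*(-97) + (-69 + 44) = 4074 - 25 = 4049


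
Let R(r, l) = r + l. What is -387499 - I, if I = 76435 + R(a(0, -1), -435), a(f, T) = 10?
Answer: -463509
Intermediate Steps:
R(r, l) = l + r
I = 76010 (I = 76435 + (-435 + 10) = 76435 - 425 = 76010)
-387499 - I = -387499 - 1*76010 = -387499 - 76010 = -463509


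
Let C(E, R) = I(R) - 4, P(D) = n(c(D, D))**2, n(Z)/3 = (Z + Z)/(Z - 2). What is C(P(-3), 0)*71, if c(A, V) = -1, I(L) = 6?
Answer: 142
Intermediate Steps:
n(Z) = 6*Z/(-2 + Z) (n(Z) = 3*((Z + Z)/(Z - 2)) = 3*((2*Z)/(-2 + Z)) = 3*(2*Z/(-2 + Z)) = 6*Z/(-2 + Z))
P(D) = 4 (P(D) = (6*(-1)/(-2 - 1))**2 = (6*(-1)/(-3))**2 = (6*(-1)*(-1/3))**2 = 2**2 = 4)
C(E, R) = 2 (C(E, R) = 6 - 4 = 2)
C(P(-3), 0)*71 = 2*71 = 142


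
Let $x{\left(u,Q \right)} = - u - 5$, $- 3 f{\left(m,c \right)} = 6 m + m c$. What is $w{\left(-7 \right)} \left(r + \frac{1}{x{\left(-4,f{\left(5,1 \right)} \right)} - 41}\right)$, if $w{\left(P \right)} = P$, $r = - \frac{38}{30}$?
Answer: $\frac{271}{30} \approx 9.0333$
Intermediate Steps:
$f{\left(m,c \right)} = - 2 m - \frac{c m}{3}$ ($f{\left(m,c \right)} = - \frac{6 m + m c}{3} = - \frac{6 m + c m}{3} = - 2 m - \frac{c m}{3}$)
$x{\left(u,Q \right)} = -5 - u$
$r = - \frac{19}{15}$ ($r = \left(-38\right) \frac{1}{30} = - \frac{19}{15} \approx -1.2667$)
$w{\left(-7 \right)} \left(r + \frac{1}{x{\left(-4,f{\left(5,1 \right)} \right)} - 41}\right) = - 7 \left(- \frac{19}{15} + \frac{1}{\left(-5 - -4\right) - 41}\right) = - 7 \left(- \frac{19}{15} + \frac{1}{\left(-5 + 4\right) - 41}\right) = - 7 \left(- \frac{19}{15} + \frac{1}{-1 - 41}\right) = - 7 \left(- \frac{19}{15} + \frac{1}{-42}\right) = - 7 \left(- \frac{19}{15} - \frac{1}{42}\right) = \left(-7\right) \left(- \frac{271}{210}\right) = \frac{271}{30}$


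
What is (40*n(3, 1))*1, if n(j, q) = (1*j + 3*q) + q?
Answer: 280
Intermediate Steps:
n(j, q) = j + 4*q (n(j, q) = (j + 3*q) + q = j + 4*q)
(40*n(3, 1))*1 = (40*(3 + 4*1))*1 = (40*(3 + 4))*1 = (40*7)*1 = 280*1 = 280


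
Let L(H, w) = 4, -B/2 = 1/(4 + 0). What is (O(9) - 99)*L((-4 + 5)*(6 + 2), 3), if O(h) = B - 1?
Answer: -402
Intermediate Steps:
B = -½ (B = -2/(4 + 0) = -2/4 = -2*¼ = -½ ≈ -0.50000)
O(h) = -3/2 (O(h) = -½ - 1 = -3/2)
(O(9) - 99)*L((-4 + 5)*(6 + 2), 3) = (-3/2 - 99)*4 = -201/2*4 = -402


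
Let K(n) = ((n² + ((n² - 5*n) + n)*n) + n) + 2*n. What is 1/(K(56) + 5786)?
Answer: 1/172162 ≈ 5.8085e-6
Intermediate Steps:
K(n) = n² + 3*n + n*(n² - 4*n) (K(n) = ((n² + (n² - 4*n)*n) + n) + 2*n = ((n² + n*(n² - 4*n)) + n) + 2*n = (n + n² + n*(n² - 4*n)) + 2*n = n² + 3*n + n*(n² - 4*n))
1/(K(56) + 5786) = 1/(56*(3 + 56² - 3*56) + 5786) = 1/(56*(3 + 3136 - 168) + 5786) = 1/(56*2971 + 5786) = 1/(166376 + 5786) = 1/172162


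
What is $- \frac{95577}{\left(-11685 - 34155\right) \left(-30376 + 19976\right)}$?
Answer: $- \frac{31859}{158912000} \approx -0.00020048$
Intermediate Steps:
$- \frac{95577}{\left(-11685 - 34155\right) \left(-30376 + 19976\right)} = - \frac{95577}{\left(-45840\right) \left(-10400\right)} = - \frac{95577}{476736000} = \left(-95577\right) \frac{1}{476736000} = - \frac{31859}{158912000}$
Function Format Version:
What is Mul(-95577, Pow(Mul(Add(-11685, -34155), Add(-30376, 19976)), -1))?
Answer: Rational(-31859, 158912000) ≈ -0.00020048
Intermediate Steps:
Mul(-95577, Pow(Mul(Add(-11685, -34155), Add(-30376, 19976)), -1)) = Mul(-95577, Pow(Mul(-45840, -10400), -1)) = Mul(-95577, Pow(476736000, -1)) = Mul(-95577, Rational(1, 476736000)) = Rational(-31859, 158912000)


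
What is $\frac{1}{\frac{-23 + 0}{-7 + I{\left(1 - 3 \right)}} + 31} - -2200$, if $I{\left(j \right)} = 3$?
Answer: $\frac{323404}{147} \approx 2200.0$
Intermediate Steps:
$\frac{1}{\frac{-23 + 0}{-7 + I{\left(1 - 3 \right)}} + 31} - -2200 = \frac{1}{\frac{-23 + 0}{-7 + 3} + 31} - -2200 = \frac{1}{- \frac{23}{-4} + 31} + 2200 = \frac{1}{\left(-23\right) \left(- \frac{1}{4}\right) + 31} + 2200 = \frac{1}{\frac{23}{4} + 31} + 2200 = \frac{1}{\frac{147}{4}} + 2200 = \frac{4}{147} + 2200 = \frac{323404}{147}$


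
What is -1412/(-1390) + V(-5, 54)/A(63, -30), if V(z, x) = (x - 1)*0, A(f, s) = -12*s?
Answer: 706/695 ≈ 1.0158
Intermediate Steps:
V(z, x) = 0 (V(z, x) = (-1 + x)*0 = 0)
-1412/(-1390) + V(-5, 54)/A(63, -30) = -1412/(-1390) + 0/((-12*(-30))) = -1412*(-1/1390) + 0/360 = 706/695 + 0*(1/360) = 706/695 + 0 = 706/695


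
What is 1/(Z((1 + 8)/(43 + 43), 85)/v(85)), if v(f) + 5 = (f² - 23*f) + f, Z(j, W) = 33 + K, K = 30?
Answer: 5350/63 ≈ 84.921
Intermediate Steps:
Z(j, W) = 63 (Z(j, W) = 33 + 30 = 63)
v(f) = -5 + f² - 22*f (v(f) = -5 + ((f² - 23*f) + f) = -5 + (f² - 22*f) = -5 + f² - 22*f)
1/(Z((1 + 8)/(43 + 43), 85)/v(85)) = 1/(63/(-5 + 85² - 22*85)) = 1/(63/(-5 + 7225 - 1870)) = 1/(63/5350) = 5350/63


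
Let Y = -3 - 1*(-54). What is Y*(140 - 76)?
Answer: 3264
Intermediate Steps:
Y = 51 (Y = -3 + 54 = 51)
Y*(140 - 76) = 51*(140 - 76) = 51*64 = 3264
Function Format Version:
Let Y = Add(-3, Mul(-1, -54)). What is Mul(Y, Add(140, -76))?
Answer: 3264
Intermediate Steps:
Y = 51 (Y = Add(-3, 54) = 51)
Mul(Y, Add(140, -76)) = Mul(51, Add(140, -76)) = Mul(51, 64) = 3264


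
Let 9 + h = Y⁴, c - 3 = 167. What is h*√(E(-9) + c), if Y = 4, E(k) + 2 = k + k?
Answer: 1235*√6 ≈ 3025.1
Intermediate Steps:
c = 170 (c = 3 + 167 = 170)
E(k) = -2 + 2*k (E(k) = -2 + (k + k) = -2 + 2*k)
h = 247 (h = -9 + 4⁴ = -9 + 256 = 247)
h*√(E(-9) + c) = 247*√((-2 + 2*(-9)) + 170) = 247*√((-2 - 18) + 170) = 247*√(-20 + 170) = 247*√150 = 247*(5*√6) = 1235*√6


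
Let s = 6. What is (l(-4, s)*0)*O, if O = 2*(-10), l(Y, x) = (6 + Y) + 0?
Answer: 0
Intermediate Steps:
l(Y, x) = 6 + Y
O = -20
(l(-4, s)*0)*O = ((6 - 4)*0)*(-20) = (2*0)*(-20) = 0*(-20) = 0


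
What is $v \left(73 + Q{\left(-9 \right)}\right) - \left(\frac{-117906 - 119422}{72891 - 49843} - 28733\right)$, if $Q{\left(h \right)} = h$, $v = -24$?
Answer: $\frac{78384223}{2881} \approx 27207.0$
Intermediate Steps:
$v \left(73 + Q{\left(-9 \right)}\right) - \left(\frac{-117906 - 119422}{72891 - 49843} - 28733\right) = - 24 \left(73 - 9\right) - \left(\frac{-117906 - 119422}{72891 - 49843} - 28733\right) = \left(-24\right) 64 - \left(- \frac{237328}{23048} - 28733\right) = -1536 - \left(\left(-237328\right) \frac{1}{23048} - 28733\right) = -1536 - \left(- \frac{29666}{2881} - 28733\right) = -1536 - - \frac{82809439}{2881} = -1536 + \frac{82809439}{2881} = \frac{78384223}{2881}$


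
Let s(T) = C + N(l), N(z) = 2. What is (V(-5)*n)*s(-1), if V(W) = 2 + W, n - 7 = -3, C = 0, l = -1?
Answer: -24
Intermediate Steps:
n = 4 (n = 7 - 3 = 4)
s(T) = 2 (s(T) = 0 + 2 = 2)
(V(-5)*n)*s(-1) = ((2 - 5)*4)*2 = -3*4*2 = -12*2 = -24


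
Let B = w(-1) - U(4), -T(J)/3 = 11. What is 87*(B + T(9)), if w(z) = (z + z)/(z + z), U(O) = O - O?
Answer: -2784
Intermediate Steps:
U(O) = 0
w(z) = 1 (w(z) = (2*z)/((2*z)) = (2*z)*(1/(2*z)) = 1)
T(J) = -33 (T(J) = -3*11 = -33)
B = 1 (B = 1 - 1*0 = 1 + 0 = 1)
87*(B + T(9)) = 87*(1 - 33) = 87*(-32) = -2784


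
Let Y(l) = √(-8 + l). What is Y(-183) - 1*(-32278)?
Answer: 32278 + I*√191 ≈ 32278.0 + 13.82*I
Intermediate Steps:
Y(-183) - 1*(-32278) = √(-8 - 183) - 1*(-32278) = √(-191) + 32278 = I*√191 + 32278 = 32278 + I*√191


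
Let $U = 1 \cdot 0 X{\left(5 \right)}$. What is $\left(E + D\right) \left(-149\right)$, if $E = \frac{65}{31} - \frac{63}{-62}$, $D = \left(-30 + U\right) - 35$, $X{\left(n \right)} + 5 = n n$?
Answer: $\frac{571713}{62} \approx 9221.2$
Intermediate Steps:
$X{\left(n \right)} = -5 + n^{2}$ ($X{\left(n \right)} = -5 + n n = -5 + n^{2}$)
$U = 0$ ($U = 1 \cdot 0 \left(-5 + 5^{2}\right) = 0 \left(-5 + 25\right) = 0 \cdot 20 = 0$)
$D = -65$ ($D = \left(-30 + 0\right) - 35 = -30 - 35 = -65$)
$E = \frac{193}{62}$ ($E = 65 \cdot \frac{1}{31} - - \frac{63}{62} = \frac{65}{31} + \frac{63}{62} = \frac{193}{62} \approx 3.1129$)
$\left(E + D\right) \left(-149\right) = \left(\frac{193}{62} - 65\right) \left(-149\right) = \left(- \frac{3837}{62}\right) \left(-149\right) = \frac{571713}{62}$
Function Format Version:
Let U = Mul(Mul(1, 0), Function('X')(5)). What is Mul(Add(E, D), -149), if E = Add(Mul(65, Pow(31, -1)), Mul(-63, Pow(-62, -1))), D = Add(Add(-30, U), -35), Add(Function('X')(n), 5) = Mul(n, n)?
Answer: Rational(571713, 62) ≈ 9221.2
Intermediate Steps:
Function('X')(n) = Add(-5, Pow(n, 2)) (Function('X')(n) = Add(-5, Mul(n, n)) = Add(-5, Pow(n, 2)))
U = 0 (U = Mul(Mul(1, 0), Add(-5, Pow(5, 2))) = Mul(0, Add(-5, 25)) = Mul(0, 20) = 0)
D = -65 (D = Add(Add(-30, 0), -35) = Add(-30, -35) = -65)
E = Rational(193, 62) (E = Add(Mul(65, Rational(1, 31)), Mul(-63, Rational(-1, 62))) = Add(Rational(65, 31), Rational(63, 62)) = Rational(193, 62) ≈ 3.1129)
Mul(Add(E, D), -149) = Mul(Add(Rational(193, 62), -65), -149) = Mul(Rational(-3837, 62), -149) = Rational(571713, 62)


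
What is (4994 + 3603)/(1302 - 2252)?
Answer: -8597/950 ≈ -9.0495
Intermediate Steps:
(4994 + 3603)/(1302 - 2252) = 8597/(-950) = 8597*(-1/950) = -8597/950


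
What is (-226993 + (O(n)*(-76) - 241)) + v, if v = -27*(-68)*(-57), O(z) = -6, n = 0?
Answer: -331430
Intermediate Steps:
v = -104652 (v = 1836*(-57) = -104652)
(-226993 + (O(n)*(-76) - 241)) + v = (-226993 + (-6*(-76) - 241)) - 104652 = (-226993 + (456 - 241)) - 104652 = (-226993 + 215) - 104652 = -226778 - 104652 = -331430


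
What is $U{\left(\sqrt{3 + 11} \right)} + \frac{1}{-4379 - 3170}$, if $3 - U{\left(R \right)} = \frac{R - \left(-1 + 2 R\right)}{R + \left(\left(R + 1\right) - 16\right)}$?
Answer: $\frac{286849}{98137} - \frac{\sqrt{14}}{13} \approx 2.6351$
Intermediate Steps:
$U{\left(R \right)} = 3 - \frac{1 - R}{-15 + 2 R}$ ($U{\left(R \right)} = 3 - \frac{R - \left(-1 + 2 R\right)}{R + \left(\left(R + 1\right) - 16\right)} = 3 - \frac{R - \left(-1 + 2 R\right)}{R + \left(\left(1 + R\right) - 16\right)} = 3 - \frac{1 - R}{R + \left(-15 + R\right)} = 3 - \frac{1 - R}{-15 + 2 R}$)
$U{\left(\sqrt{3 + 11} \right)} + \frac{1}{-4379 - 3170} = \frac{-46 + 7 \sqrt{3 + 11}}{-15 + 2 \sqrt{3 + 11}} + \frac{1}{-4379 - 3170} = \frac{-46 + 7 \sqrt{14}}{-15 + 2 \sqrt{14}} + \frac{1}{-7549} = \frac{-46 + 7 \sqrt{14}}{-15 + 2 \sqrt{14}} - \frac{1}{7549} = - \frac{1}{7549} + \frac{-46 + 7 \sqrt{14}}{-15 + 2 \sqrt{14}}$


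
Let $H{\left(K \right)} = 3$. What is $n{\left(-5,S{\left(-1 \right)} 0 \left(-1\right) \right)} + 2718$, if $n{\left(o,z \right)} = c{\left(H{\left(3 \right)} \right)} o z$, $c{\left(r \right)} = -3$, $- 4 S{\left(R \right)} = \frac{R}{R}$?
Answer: $2718$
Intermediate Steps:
$S{\left(R \right)} = - \frac{1}{4}$ ($S{\left(R \right)} = - \frac{R \frac{1}{R}}{4} = \left(- \frac{1}{4}\right) 1 = - \frac{1}{4}$)
$n{\left(o,z \right)} = - 3 o z$
$n{\left(-5,S{\left(-1 \right)} 0 \left(-1\right) \right)} + 2718 = \left(-3\right) \left(-5\right) \left(- \frac{1}{4}\right) 0 \left(-1\right) + 2718 = \left(-3\right) \left(-5\right) 0 \left(-1\right) + 2718 = \left(-3\right) \left(-5\right) 0 + 2718 = 0 + 2718 = 2718$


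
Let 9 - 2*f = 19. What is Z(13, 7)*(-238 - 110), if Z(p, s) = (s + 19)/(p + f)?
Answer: -1131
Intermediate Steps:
f = -5 (f = 9/2 - 1/2*19 = 9/2 - 19/2 = -5)
Z(p, s) = (19 + s)/(-5 + p) (Z(p, s) = (s + 19)/(p - 5) = (19 + s)/(-5 + p))
Z(13, 7)*(-238 - 110) = ((19 + 7)/(-5 + 13))*(-238 - 110) = (26/8)*(-348) = ((1/8)*26)*(-348) = (13/4)*(-348) = -1131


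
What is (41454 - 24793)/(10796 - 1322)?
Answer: 16661/9474 ≈ 1.7586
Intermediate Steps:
(41454 - 24793)/(10796 - 1322) = 16661/9474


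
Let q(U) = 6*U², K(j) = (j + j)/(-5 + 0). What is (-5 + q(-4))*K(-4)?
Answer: 728/5 ≈ 145.60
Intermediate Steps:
K(j) = -2*j/5 (K(j) = (2*j)/(-5) = (2*j)*(-⅕) = -2*j/5)
(-5 + q(-4))*K(-4) = (-5 + 6*(-4)²)*(-⅖*(-4)) = (-5 + 6*16)*(8/5) = (-5 + 96)*(8/5) = 91*(8/5) = 728/5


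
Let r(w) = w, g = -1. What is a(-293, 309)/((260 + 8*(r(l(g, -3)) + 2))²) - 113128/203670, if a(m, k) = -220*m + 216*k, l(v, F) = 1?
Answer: 2199733339/2053400940 ≈ 1.0713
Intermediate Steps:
a(-293, 309)/((260 + 8*(r(l(g, -3)) + 2))²) - 113128/203670 = (-220*(-293) + 216*309)/((260 + 8*(1 + 2))²) - 113128/203670 = (64460 + 66744)/((260 + 8*3)²) - 113128*1/203670 = 131204/((260 + 24)²) - 56564/101835 = 131204/(284²) - 56564/101835 = 131204/80656 - 56564/101835 = 131204*(1/80656) - 56564/101835 = 32801/20164 - 56564/101835 = 2199733339/2053400940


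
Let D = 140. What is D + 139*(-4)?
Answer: -416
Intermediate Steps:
D + 139*(-4) = 140 + 139*(-4) = 140 - 556 = -416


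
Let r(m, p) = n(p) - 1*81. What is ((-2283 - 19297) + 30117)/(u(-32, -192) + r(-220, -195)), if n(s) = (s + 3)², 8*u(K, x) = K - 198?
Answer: 34148/147017 ≈ 0.23227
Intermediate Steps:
u(K, x) = -99/4 + K/8 (u(K, x) = (K - 198)/8 = (-198 + K)/8 = -99/4 + K/8)
n(s) = (3 + s)²
r(m, p) = -81 + (3 + p)² (r(m, p) = (3 + p)² - 1*81 = (3 + p)² - 81 = -81 + (3 + p)²)
((-2283 - 19297) + 30117)/(u(-32, -192) + r(-220, -195)) = ((-2283 - 19297) + 30117)/((-99/4 + (⅛)*(-32)) + (-81 + (3 - 195)²)) = (-21580 + 30117)/((-99/4 - 4) + (-81 + (-192)²)) = 8537/(-115/4 + (-81 + 36864)) = 8537/(-115/4 + 36783) = 8537/(147017/4) = 8537*(4/147017) = 34148/147017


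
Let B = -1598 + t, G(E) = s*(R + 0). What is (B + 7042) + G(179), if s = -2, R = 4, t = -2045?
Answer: 3391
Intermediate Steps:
G(E) = -8 (G(E) = -2*(4 + 0) = -2*4 = -8)
B = -3643 (B = -1598 - 2045 = -3643)
(B + 7042) + G(179) = (-3643 + 7042) - 8 = 3399 - 8 = 3391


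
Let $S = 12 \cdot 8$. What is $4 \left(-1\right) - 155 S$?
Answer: $-14884$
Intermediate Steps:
$S = 96$
$4 \left(-1\right) - 155 S = 4 \left(-1\right) - 14880 = -4 - 14880 = -14884$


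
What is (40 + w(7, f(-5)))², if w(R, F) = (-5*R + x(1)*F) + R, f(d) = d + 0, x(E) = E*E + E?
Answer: 4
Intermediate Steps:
x(E) = E + E² (x(E) = E² + E = E + E²)
f(d) = d
w(R, F) = -4*R + 2*F (w(R, F) = (-5*R + (1*(1 + 1))*F) + R = (-5*R + (1*2)*F) + R = (-5*R + 2*F) + R = -4*R + 2*F)
(40 + w(7, f(-5)))² = (40 + (-4*7 + 2*(-5)))² = (40 + (-28 - 10))² = (40 - 38)² = 2² = 4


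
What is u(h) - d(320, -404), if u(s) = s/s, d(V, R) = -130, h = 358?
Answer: 131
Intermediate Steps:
u(s) = 1
u(h) - d(320, -404) = 1 - 1*(-130) = 1 + 130 = 131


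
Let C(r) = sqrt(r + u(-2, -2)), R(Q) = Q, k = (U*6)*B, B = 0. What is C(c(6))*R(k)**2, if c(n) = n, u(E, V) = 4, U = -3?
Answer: 0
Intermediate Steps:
k = 0 (k = -3*6*0 = -18*0 = 0)
C(r) = sqrt(4 + r) (C(r) = sqrt(r + 4) = sqrt(4 + r))
C(c(6))*R(k)**2 = sqrt(4 + 6)*0**2 = sqrt(10)*0 = 0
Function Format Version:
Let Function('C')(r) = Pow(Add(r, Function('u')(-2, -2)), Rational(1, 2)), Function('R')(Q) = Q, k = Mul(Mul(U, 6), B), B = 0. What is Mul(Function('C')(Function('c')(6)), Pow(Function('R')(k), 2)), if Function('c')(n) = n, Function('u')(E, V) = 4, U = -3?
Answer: 0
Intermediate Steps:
k = 0 (k = Mul(Mul(-3, 6), 0) = Mul(-18, 0) = 0)
Function('C')(r) = Pow(Add(4, r), Rational(1, 2)) (Function('C')(r) = Pow(Add(r, 4), Rational(1, 2)) = Pow(Add(4, r), Rational(1, 2)))
Mul(Function('C')(Function('c')(6)), Pow(Function('R')(k), 2)) = Mul(Pow(Add(4, 6), Rational(1, 2)), Pow(0, 2)) = Mul(Pow(10, Rational(1, 2)), 0) = 0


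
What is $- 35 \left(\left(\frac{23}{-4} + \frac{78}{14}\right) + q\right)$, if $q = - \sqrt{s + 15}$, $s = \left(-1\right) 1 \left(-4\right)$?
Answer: $\frac{25}{4} + 35 \sqrt{19} \approx 158.81$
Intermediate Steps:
$s = 4$ ($s = \left(-1\right) \left(-4\right) = 4$)
$q = - \sqrt{19}$ ($q = - \sqrt{4 + 15} = - \sqrt{19} \approx -4.3589$)
$- 35 \left(\left(\frac{23}{-4} + \frac{78}{14}\right) + q\right) = - 35 \left(\left(\frac{23}{-4} + \frac{78}{14}\right) - \sqrt{19}\right) = - 35 \left(\left(23 \left(- \frac{1}{4}\right) + 78 \cdot \frac{1}{14}\right) - \sqrt{19}\right) = - 35 \left(\left(- \frac{23}{4} + \frac{39}{7}\right) - \sqrt{19}\right) = - 35 \left(- \frac{5}{28} - \sqrt{19}\right) = \frac{25}{4} + 35 \sqrt{19}$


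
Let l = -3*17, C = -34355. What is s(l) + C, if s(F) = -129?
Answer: -34484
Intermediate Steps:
l = -51
s(l) + C = -129 - 34355 = -34484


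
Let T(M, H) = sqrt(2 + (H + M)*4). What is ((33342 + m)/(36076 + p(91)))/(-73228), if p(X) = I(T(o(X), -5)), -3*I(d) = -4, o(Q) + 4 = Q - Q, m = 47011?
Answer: -241059/7925612896 ≈ -3.0415e-5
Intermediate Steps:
o(Q) = -4 (o(Q) = -4 + (Q - Q) = -4 + 0 = -4)
T(M, H) = sqrt(2 + 4*H + 4*M) (T(M, H) = sqrt(2 + (4*H + 4*M)) = sqrt(2 + 4*H + 4*M))
I(d) = 4/3 (I(d) = -1/3*(-4) = 4/3)
p(X) = 4/3
((33342 + m)/(36076 + p(91)))/(-73228) = ((33342 + 47011)/(36076 + 4/3))/(-73228) = (80353/(108232/3))*(-1/73228) = (80353*(3/108232))*(-1/73228) = (241059/108232)*(-1/73228) = -241059/7925612896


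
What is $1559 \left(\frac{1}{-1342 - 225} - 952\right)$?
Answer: $- \frac{2325692815}{1567} \approx -1.4842 \cdot 10^{6}$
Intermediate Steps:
$1559 \left(\frac{1}{-1342 - 225} - 952\right) = 1559 \left(\frac{1}{-1567} - 952\right) = 1559 \left(- \frac{1}{1567} - 952\right) = 1559 \left(- \frac{1491785}{1567}\right) = - \frac{2325692815}{1567}$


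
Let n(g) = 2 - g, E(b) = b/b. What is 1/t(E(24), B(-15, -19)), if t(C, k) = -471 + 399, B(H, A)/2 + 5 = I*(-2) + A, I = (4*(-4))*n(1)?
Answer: -1/72 ≈ -0.013889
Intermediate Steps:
E(b) = 1
I = -16 (I = (4*(-4))*(2 - 1*1) = -16*(2 - 1) = -16*1 = -16)
B(H, A) = 54 + 2*A (B(H, A) = -10 + 2*(-16*(-2) + A) = -10 + 2*(32 + A) = -10 + (64 + 2*A) = 54 + 2*A)
t(C, k) = -72
1/t(E(24), B(-15, -19)) = 1/(-72) = -1/72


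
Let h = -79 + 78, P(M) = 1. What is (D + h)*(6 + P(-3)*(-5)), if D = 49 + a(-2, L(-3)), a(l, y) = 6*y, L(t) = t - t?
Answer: 48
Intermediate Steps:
L(t) = 0
h = -1
D = 49 (D = 49 + 6*0 = 49 + 0 = 49)
(D + h)*(6 + P(-3)*(-5)) = (49 - 1)*(6 + 1*(-5)) = 48*(6 - 5) = 48*1 = 48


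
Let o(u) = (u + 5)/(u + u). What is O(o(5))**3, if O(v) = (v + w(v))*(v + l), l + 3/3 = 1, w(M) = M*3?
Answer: 64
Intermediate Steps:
w(M) = 3*M
l = 0 (l = -1 + 1 = 0)
o(u) = (5 + u)/(2*u) (o(u) = (5 + u)/((2*u)) = (5 + u)*(1/(2*u)) = (5 + u)/(2*u))
O(v) = 4*v**2 (O(v) = (v + 3*v)*(v + 0) = (4*v)*v = 4*v**2)
O(o(5))**3 = (4*((1/2)*(5 + 5)/5)**2)**3 = (4*((1/2)*(1/5)*10)**2)**3 = (4*1**2)**3 = (4*1)**3 = 4**3 = 64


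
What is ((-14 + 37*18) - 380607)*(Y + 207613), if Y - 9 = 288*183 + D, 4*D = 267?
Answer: -395750109305/4 ≈ -9.8937e+10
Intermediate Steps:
D = 267/4 (D = (¼)*267 = 267/4 ≈ 66.750)
Y = 211119/4 (Y = 9 + (288*183 + 267/4) = 9 + (52704 + 267/4) = 9 + 211083/4 = 211119/4 ≈ 52780.)
((-14 + 37*18) - 380607)*(Y + 207613) = ((-14 + 37*18) - 380607)*(211119/4 + 207613) = ((-14 + 666) - 380607)*(1041571/4) = (652 - 380607)*(1041571/4) = -379955*1041571/4 = -395750109305/4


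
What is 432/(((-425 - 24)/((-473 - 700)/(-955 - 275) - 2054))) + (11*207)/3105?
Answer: 545655851/276135 ≈ 1976.0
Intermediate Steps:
432/(((-425 - 24)/((-473 - 700)/(-955 - 275) - 2054))) + (11*207)/3105 = 432/((-449/(-1173/(-1230) - 2054))) + 2277*(1/3105) = 432/((-449/(-1173*(-1/1230) - 2054))) + 11/15 = 432/((-449/(391/410 - 2054))) + 11/15 = 432/((-449/(-841749/410))) + 11/15 = 432/((-449*(-410/841749))) + 11/15 = 432/(184090/841749) + 11/15 = 432*(841749/184090) + 11/15 = 181817784/92045 + 11/15 = 545655851/276135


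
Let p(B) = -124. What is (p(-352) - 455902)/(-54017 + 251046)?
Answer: -456026/197029 ≈ -2.3145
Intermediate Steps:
(p(-352) - 455902)/(-54017 + 251046) = (-124 - 455902)/(-54017 + 251046) = -456026/197029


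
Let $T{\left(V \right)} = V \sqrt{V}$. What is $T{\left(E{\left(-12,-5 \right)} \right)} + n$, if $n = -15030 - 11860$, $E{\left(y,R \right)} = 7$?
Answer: $-26890 + 7 \sqrt{7} \approx -26871.0$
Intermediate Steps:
$n = -26890$
$T{\left(V \right)} = V^{\frac{3}{2}}$
$T{\left(E{\left(-12,-5 \right)} \right)} + n = 7^{\frac{3}{2}} - 26890 = 7 \sqrt{7} - 26890 = -26890 + 7 \sqrt{7}$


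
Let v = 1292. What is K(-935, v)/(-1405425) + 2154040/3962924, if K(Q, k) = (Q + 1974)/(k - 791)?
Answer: 7738234988209/14236560325575 ≈ 0.54355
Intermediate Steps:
K(Q, k) = (1974 + Q)/(-791 + k)
K(-935, v)/(-1405425) + 2154040/3962924 = ((1974 - 935)/(-791 + 1292))/(-1405425) + 2154040/3962924 = (1039/501)*(-1/1405425) + 2154040*(1/3962924) = ((1/501)*1039)*(-1/1405425) + 10990/20219 = (1039/501)*(-1/1405425) + 10990/20219 = -1039/704117925 + 10990/20219 = 7738234988209/14236560325575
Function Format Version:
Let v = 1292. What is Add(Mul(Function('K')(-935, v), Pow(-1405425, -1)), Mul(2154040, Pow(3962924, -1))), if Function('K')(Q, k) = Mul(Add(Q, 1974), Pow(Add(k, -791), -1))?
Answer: Rational(7738234988209, 14236560325575) ≈ 0.54355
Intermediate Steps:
Function('K')(Q, k) = Mul(Pow(Add(-791, k), -1), Add(1974, Q)) (Function('K')(Q, k) = Mul(Add(1974, Q), Pow(Add(-791, k), -1)) = Mul(Pow(Add(-791, k), -1), Add(1974, Q)))
Add(Mul(Function('K')(-935, v), Pow(-1405425, -1)), Mul(2154040, Pow(3962924, -1))) = Add(Mul(Mul(Pow(Add(-791, 1292), -1), Add(1974, -935)), Pow(-1405425, -1)), Mul(2154040, Pow(3962924, -1))) = Add(Mul(Mul(Pow(501, -1), 1039), Rational(-1, 1405425)), Mul(2154040, Rational(1, 3962924))) = Add(Mul(Mul(Rational(1, 501), 1039), Rational(-1, 1405425)), Rational(10990, 20219)) = Add(Mul(Rational(1039, 501), Rational(-1, 1405425)), Rational(10990, 20219)) = Add(Rational(-1039, 704117925), Rational(10990, 20219)) = Rational(7738234988209, 14236560325575)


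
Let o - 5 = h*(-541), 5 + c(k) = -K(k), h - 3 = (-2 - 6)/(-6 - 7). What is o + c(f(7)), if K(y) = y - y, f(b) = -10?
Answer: -25427/13 ≈ -1955.9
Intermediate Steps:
h = 47/13 (h = 3 + (-2 - 6)/(-6 - 7) = 3 - 8/(-13) = 3 - 8*(-1/13) = 3 + 8/13 = 47/13 ≈ 3.6154)
K(y) = 0
c(k) = -5 (c(k) = -5 - 1*0 = -5 + 0 = -5)
o = -25362/13 (o = 5 + (47/13)*(-541) = 5 - 25427/13 = -25362/13 ≈ -1950.9)
o + c(f(7)) = -25362/13 - 5 = -25427/13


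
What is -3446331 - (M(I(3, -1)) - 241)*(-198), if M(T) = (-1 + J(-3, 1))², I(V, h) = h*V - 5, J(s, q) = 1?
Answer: -3494049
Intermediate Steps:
I(V, h) = -5 + V*h (I(V, h) = V*h - 5 = -5 + V*h)
M(T) = 0 (M(T) = (-1 + 1)² = 0² = 0)
-3446331 - (M(I(3, -1)) - 241)*(-198) = -3446331 - (0 - 241)*(-198) = -3446331 - (-241)*(-198) = -3446331 - 1*47718 = -3446331 - 47718 = -3494049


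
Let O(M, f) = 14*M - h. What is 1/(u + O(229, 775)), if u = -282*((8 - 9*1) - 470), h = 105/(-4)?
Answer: 4/544217 ≈ 7.3500e-6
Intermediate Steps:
h = -105/4 (h = 105*(-¼) = -105/4 ≈ -26.250)
u = 132822 (u = -282*((8 - 9) - 470) = -282*(-1 - 470) = -282*(-471) = 132822)
O(M, f) = 105/4 + 14*M (O(M, f) = 14*M - 1*(-105/4) = 14*M + 105/4 = 105/4 + 14*M)
1/(u + O(229, 775)) = 1/(132822 + (105/4 + 14*229)) = 1/(132822 + (105/4 + 3206)) = 1/(132822 + 12929/4) = 1/(544217/4) = 4/544217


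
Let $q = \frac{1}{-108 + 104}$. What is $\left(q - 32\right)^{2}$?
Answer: $\frac{16641}{16} \approx 1040.1$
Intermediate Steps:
$q = - \frac{1}{4}$ ($q = \frac{1}{-4} = - \frac{1}{4} \approx -0.25$)
$\left(q - 32\right)^{2} = \left(- \frac{1}{4} - 32\right)^{2} = \left(- \frac{129}{4}\right)^{2} = \frac{16641}{16}$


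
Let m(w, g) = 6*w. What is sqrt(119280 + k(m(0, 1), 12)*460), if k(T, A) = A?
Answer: 40*sqrt(78) ≈ 353.27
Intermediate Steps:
sqrt(119280 + k(m(0, 1), 12)*460) = sqrt(119280 + 12*460) = sqrt(119280 + 5520) = sqrt(124800) = 40*sqrt(78)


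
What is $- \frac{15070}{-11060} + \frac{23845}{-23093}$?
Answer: $\frac{1204083}{3648694} \approx 0.33$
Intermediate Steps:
$- \frac{15070}{-11060} + \frac{23845}{-23093} = \left(-15070\right) \left(- \frac{1}{11060}\right) + 23845 \left(- \frac{1}{23093}\right) = \frac{1507}{1106} - \frac{23845}{23093} = \frac{1204083}{3648694}$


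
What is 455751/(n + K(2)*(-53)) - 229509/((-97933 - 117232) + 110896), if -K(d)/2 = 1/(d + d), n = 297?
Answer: 95189894361/67462043 ≈ 1411.0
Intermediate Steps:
K(d) = -1/d (K(d) = -2/(d + d) = -2*1/(2*d) = -1/d)
455751/(n + K(2)*(-53)) - 229509/((-97933 - 117232) + 110896) = 455751/(297 - 1/2*(-53)) - 229509/((-97933 - 117232) + 110896) = 455751/(297 - 1*½*(-53)) - 229509/(-215165 + 110896) = 455751/(297 - ½*(-53)) - 229509/(-104269) = 455751/(297 + 53/2) - 229509*(-1/104269) = 455751/(647/2) + 229509/104269 = 455751*(2/647) + 229509/104269 = 911502/647 + 229509/104269 = 95189894361/67462043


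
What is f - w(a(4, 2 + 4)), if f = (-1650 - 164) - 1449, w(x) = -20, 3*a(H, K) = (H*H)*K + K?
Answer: -3243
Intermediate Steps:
a(H, K) = K/3 + K*H²/3 (a(H, K) = ((H*H)*K + K)/3 = (H²*K + K)/3 = (K*H² + K)/3 = (K + K*H²)/3 = K/3 + K*H²/3)
f = -3263 (f = -1814 - 1449 = -3263)
f - w(a(4, 2 + 4)) = -3263 - 1*(-20) = -3263 + 20 = -3243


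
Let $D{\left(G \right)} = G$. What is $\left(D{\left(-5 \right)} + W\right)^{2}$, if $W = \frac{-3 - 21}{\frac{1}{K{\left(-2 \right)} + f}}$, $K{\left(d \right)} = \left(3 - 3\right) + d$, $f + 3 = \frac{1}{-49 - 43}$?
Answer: $\frac{7027801}{529} \approx 13285.0$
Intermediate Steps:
$f = - \frac{277}{92}$ ($f = -3 + \frac{1}{-49 - 43} = -3 + \frac{1}{-92} = -3 - \frac{1}{92} = - \frac{277}{92} \approx -3.0109$)
$K{\left(d \right)} = d$ ($K{\left(d \right)} = 0 + d = d$)
$W = \frac{2766}{23}$ ($W = \frac{-3 - 21}{\frac{1}{-2 - \frac{277}{92}}} = \frac{-3 - 21}{\frac{1}{- \frac{461}{92}}} = - \frac{24}{- \frac{92}{461}} = \left(-24\right) \left(- \frac{461}{92}\right) = \frac{2766}{23} \approx 120.26$)
$\left(D{\left(-5 \right)} + W\right)^{2} = \left(-5 + \frac{2766}{23}\right)^{2} = \left(\frac{2651}{23}\right)^{2} = \frac{7027801}{529}$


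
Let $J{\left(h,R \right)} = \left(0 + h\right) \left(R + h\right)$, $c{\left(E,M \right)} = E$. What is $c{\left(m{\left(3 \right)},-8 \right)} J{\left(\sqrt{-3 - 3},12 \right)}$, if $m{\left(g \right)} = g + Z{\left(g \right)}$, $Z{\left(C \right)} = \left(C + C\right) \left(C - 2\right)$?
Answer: $-54 + 108 i \sqrt{6} \approx -54.0 + 264.54 i$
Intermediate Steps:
$Z{\left(C \right)} = 2 C \left(-2 + C\right)$
$m{\left(g \right)} = g + 2 g \left(-2 + g\right)$
$J{\left(h,R \right)} = h \left(R + h\right)$
$c{\left(m{\left(3 \right)},-8 \right)} J{\left(\sqrt{-3 - 3},12 \right)} = 3 \left(-3 + 2 \cdot 3\right) \sqrt{-3 - 3} \left(12 + \sqrt{-3 - 3}\right) = 3 \left(-3 + 6\right) \sqrt{-6} \left(12 + \sqrt{-6}\right) = 3 \cdot 3 i \sqrt{6} \left(12 + i \sqrt{6}\right) = 9 i \sqrt{6} \left(12 + i \sqrt{6}\right)$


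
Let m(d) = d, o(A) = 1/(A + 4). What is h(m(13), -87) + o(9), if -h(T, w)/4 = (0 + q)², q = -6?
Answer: -1871/13 ≈ -143.92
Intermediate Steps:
o(A) = 1/(4 + A)
h(T, w) = -144 (h(T, w) = -4*(0 - 6)² = -4*(-6)² = -4*36 = -144)
h(m(13), -87) + o(9) = -144 + 1/(4 + 9) = -144 + 1/13 = -1871/13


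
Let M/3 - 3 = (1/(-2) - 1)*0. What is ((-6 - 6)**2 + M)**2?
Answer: 23409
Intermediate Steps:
M = 9 (M = 9 + 3*((1/(-2) - 1)*0) = 9 + 3*((-1/2 - 1)*0) = 9 + 3*(-3/2*0) = 9 + 3*0 = 9 + 0 = 9)
((-6 - 6)**2 + M)**2 = ((-6 - 6)**2 + 9)**2 = ((-12)**2 + 9)**2 = (144 + 9)**2 = 153**2 = 23409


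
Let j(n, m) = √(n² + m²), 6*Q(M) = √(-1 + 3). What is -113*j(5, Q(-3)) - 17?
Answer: -17 - 113*√902/6 ≈ -582.63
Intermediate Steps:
Q(M) = √2/6 (Q(M) = √(-1 + 3)/6 = √2/6)
j(n, m) = √(m² + n²)
-113*j(5, Q(-3)) - 17 = -113*√((√2/6)² + 5²) - 17 = -113*√(1/18 + 25) - 17 = -113*√902/6 - 17 = -17 - 113*√902/6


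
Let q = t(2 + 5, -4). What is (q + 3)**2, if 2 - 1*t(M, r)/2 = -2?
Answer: 121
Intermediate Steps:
t(M, r) = 8 (t(M, r) = 4 - 2*(-2) = 4 + 4 = 8)
q = 8
(q + 3)**2 = (8 + 3)**2 = 11**2 = 121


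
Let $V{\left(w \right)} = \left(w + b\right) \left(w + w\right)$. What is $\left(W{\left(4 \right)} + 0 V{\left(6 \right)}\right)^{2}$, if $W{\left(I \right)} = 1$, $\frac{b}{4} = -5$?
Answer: $1$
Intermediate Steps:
$b = -20$ ($b = 4 \left(-5\right) = -20$)
$V{\left(w \right)} = 2 w \left(-20 + w\right)$ ($V{\left(w \right)} = \left(w - 20\right) \left(w + w\right) = \left(-20 + w\right) 2 w = 2 w \left(-20 + w\right)$)
$\left(W{\left(4 \right)} + 0 V{\left(6 \right)}\right)^{2} = \left(1 + 0 \cdot 2 \cdot 6 \left(-20 + 6\right)\right)^{2} = \left(1 + 0 \cdot 2 \cdot 6 \left(-14\right)\right)^{2} = \left(1 + 0 \left(-168\right)\right)^{2} = \left(1 + 0\right)^{2} = 1^{2} = 1$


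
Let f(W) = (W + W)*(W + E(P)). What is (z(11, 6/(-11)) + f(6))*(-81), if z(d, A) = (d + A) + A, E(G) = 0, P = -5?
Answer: -72981/11 ≈ -6634.6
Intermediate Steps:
f(W) = 2*W**2 (f(W) = (W + W)*(W + 0) = (2*W)*W = 2*W**2)
z(d, A) = d + 2*A (z(d, A) = (A + d) + A = d + 2*A)
(z(11, 6/(-11)) + f(6))*(-81) = ((11 + 2*(6/(-11))) + 2*6**2)*(-81) = ((11 + 2*(6*(-1/11))) + 2*36)*(-81) = ((11 + 2*(-6/11)) + 72)*(-81) = ((11 - 12/11) + 72)*(-81) = (109/11 + 72)*(-81) = (901/11)*(-81) = -72981/11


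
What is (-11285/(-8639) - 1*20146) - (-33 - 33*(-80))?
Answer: -196551882/8639 ≈ -22752.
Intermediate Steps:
(-11285/(-8639) - 1*20146) - (-33 - 33*(-80)) = (-11285*(-1/8639) - 20146) - (-33 + 2640) = (11285/8639 - 20146) - 1*2607 = -174030009/8639 - 2607 = -196551882/8639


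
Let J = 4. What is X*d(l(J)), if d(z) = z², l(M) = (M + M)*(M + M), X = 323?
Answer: 1323008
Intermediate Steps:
l(M) = 4*M² (l(M) = (2*M)*(2*M) = 4*M²)
X*d(l(J)) = 323*(4*4²)² = 323*(4*16)² = 323*64² = 323*4096 = 1323008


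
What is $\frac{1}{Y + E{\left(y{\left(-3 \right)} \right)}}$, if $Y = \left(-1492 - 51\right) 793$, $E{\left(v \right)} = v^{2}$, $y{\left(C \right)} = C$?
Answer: $- \frac{1}{1223590} \approx -8.1727 \cdot 10^{-7}$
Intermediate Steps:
$Y = -1223599$ ($Y = \left(-1543\right) 793 = -1223599$)
$\frac{1}{Y + E{\left(y{\left(-3 \right)} \right)}} = \frac{1}{-1223599 + \left(-3\right)^{2}} = \frac{1}{-1223599 + 9} = \frac{1}{-1223590} = - \frac{1}{1223590}$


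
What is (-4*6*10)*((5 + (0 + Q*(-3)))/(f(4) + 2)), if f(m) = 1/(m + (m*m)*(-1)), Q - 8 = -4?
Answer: 20160/23 ≈ 876.52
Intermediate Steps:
Q = 4 (Q = 8 - 4 = 4)
f(m) = 1/(m - m**2) (f(m) = 1/(m + m**2*(-1)) = 1/(m - m**2))
(-4*6*10)*((5 + (0 + Q*(-3)))/(f(4) + 2)) = (-4*6*10)*((5 + (0 + 4*(-3)))/(-1/(4*(-1 + 4)) + 2)) = (-24*10)*((5 + (0 - 12))/(-1*1/4/3 + 2)) = -240*(5 - 12)/(-1*1/4*1/3 + 2) = -(-1680)/(-1/12 + 2) = -(-1680)/23/12 = -(-1680)*12/23 = -240*(-84/23) = 20160/23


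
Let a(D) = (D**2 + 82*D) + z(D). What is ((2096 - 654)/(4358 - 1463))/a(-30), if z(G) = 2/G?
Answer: -206/645199 ≈ -0.00031928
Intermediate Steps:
a(D) = D**2 + 2/D + 82*D (a(D) = (D**2 + 82*D) + 2/D = D**2 + 2/D + 82*D)
((2096 - 654)/(4358 - 1463))/a(-30) = ((2096 - 654)/(4358 - 1463))/(((2 + (-30)**2*(82 - 30))/(-30))) = (1442/2895)/((-(2 + 900*52)/30)) = (1442*(1/2895))/((-(2 + 46800)/30)) = 1442/(2895*((-1/30*46802))) = 1442/(2895*(-23401/15)) = (1442/2895)*(-15/23401) = -206/645199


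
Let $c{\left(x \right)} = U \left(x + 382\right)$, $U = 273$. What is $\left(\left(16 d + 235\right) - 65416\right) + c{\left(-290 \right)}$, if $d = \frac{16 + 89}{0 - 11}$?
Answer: $- \frac{442395}{11} \approx -40218.0$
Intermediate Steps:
$d = - \frac{105}{11}$ ($d = \frac{105}{-11} = 105 \left(- \frac{1}{11}\right) = - \frac{105}{11} \approx -9.5455$)
$c{\left(x \right)} = 104286 + 273 x$ ($c{\left(x \right)} = 273 \left(x + 382\right) = 273 \left(382 + x\right) = 104286 + 273 x$)
$\left(\left(16 d + 235\right) - 65416\right) + c{\left(-290 \right)} = \left(\left(16 \left(- \frac{105}{11}\right) + 235\right) - 65416\right) + \left(104286 + 273 \left(-290\right)\right) = \left(\left(- \frac{1680}{11} + 235\right) - 65416\right) + \left(104286 - 79170\right) = \left(\frac{905}{11} - 65416\right) + 25116 = - \frac{718671}{11} + 25116 = - \frac{442395}{11}$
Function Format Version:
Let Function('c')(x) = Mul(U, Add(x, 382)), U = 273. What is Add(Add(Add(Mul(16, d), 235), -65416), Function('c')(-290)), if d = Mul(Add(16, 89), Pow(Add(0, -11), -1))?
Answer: Rational(-442395, 11) ≈ -40218.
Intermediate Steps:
d = Rational(-105, 11) (d = Mul(105, Pow(-11, -1)) = Mul(105, Rational(-1, 11)) = Rational(-105, 11) ≈ -9.5455)
Function('c')(x) = Add(104286, Mul(273, x)) (Function('c')(x) = Mul(273, Add(x, 382)) = Mul(273, Add(382, x)) = Add(104286, Mul(273, x)))
Add(Add(Add(Mul(16, d), 235), -65416), Function('c')(-290)) = Add(Add(Add(Mul(16, Rational(-105, 11)), 235), -65416), Add(104286, Mul(273, -290))) = Add(Add(Add(Rational(-1680, 11), 235), -65416), Add(104286, -79170)) = Add(Add(Rational(905, 11), -65416), 25116) = Add(Rational(-718671, 11), 25116) = Rational(-442395, 11)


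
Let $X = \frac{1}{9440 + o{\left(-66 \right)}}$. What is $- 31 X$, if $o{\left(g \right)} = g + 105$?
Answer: $- \frac{31}{9479} \approx -0.0032704$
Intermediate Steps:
$o{\left(g \right)} = 105 + g$
$X = \frac{1}{9479}$ ($X = \frac{1}{9440 + \left(105 - 66\right)} = \frac{1}{9440 + 39} = \frac{1}{9479} \approx 0.0001055$)
$- 31 X = \left(-31\right) \frac{1}{9479} = - \frac{31}{9479}$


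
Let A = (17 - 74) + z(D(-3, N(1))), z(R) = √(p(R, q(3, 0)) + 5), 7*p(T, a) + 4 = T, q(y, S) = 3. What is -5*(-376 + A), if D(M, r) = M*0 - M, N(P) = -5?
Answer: 2165 - 5*√238/7 ≈ 2154.0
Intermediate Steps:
p(T, a) = -4/7 + T/7
D(M, r) = -M (D(M, r) = 0 - M = -M)
z(R) = √(31/7 + R/7) (z(R) = √((-4/7 + R/7) + 5) = √(31/7 + R/7))
A = -57 + √238/7 (A = (17 - 74) + √(217 + 7*(-1*(-3)))/7 = -57 + √(217 + 7*3)/7 = -57 + √(217 + 21)/7 = -57 + √238/7 ≈ -54.796)
-5*(-376 + A) = -5*(-376 + (-57 + √238/7)) = -5*(-433 + √238/7) = 2165 - 5*√238/7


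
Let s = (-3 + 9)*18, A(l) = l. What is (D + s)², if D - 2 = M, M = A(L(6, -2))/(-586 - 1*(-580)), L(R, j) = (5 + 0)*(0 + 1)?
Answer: 429025/36 ≈ 11917.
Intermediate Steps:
L(R, j) = 5 (L(R, j) = 5*1 = 5)
M = -⅚ (M = 5/(-586 - 1*(-580)) = 5/(-586 + 580) = 5/(-6) = 5*(-⅙) = -⅚ ≈ -0.83333)
s = 108 (s = 6*18 = 108)
D = 7/6 (D = 2 - ⅚ = 7/6 ≈ 1.1667)
(D + s)² = (7/6 + 108)² = (655/6)² = 429025/36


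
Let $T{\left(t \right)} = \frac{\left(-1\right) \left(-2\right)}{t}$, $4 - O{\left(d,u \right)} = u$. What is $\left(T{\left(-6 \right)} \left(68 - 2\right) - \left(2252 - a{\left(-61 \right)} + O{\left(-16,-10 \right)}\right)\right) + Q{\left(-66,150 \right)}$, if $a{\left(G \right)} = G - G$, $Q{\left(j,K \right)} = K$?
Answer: $-2138$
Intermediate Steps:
$O{\left(d,u \right)} = 4 - u$
$T{\left(t \right)} = \frac{2}{t}$
$a{\left(G \right)} = 0$
$\left(T{\left(-6 \right)} \left(68 - 2\right) - \left(2252 - a{\left(-61 \right)} + O{\left(-16,-10 \right)}\right)\right) + Q{\left(-66,150 \right)} = \left(\frac{2}{-6} \left(68 - 2\right) + \left(\left(0 - 2252\right) - \left(4 - -10\right)\right)\right) + 150 = \left(2 \left(- \frac{1}{6}\right) 66 - 2266\right) + 150 = \left(\left(- \frac{1}{3}\right) 66 - 2266\right) + 150 = \left(-22 - 2266\right) + 150 = -2288 + 150 = -2138$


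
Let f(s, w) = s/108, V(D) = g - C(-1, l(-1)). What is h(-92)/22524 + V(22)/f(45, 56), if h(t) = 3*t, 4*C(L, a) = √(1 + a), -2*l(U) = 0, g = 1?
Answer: 16778/9385 ≈ 1.7877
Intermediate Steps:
l(U) = 0 (l(U) = -½*0 = 0)
C(L, a) = √(1 + a)/4
V(D) = ¾ (V(D) = 1 - √(1 + 0)/4 = 1 - √1/4 = 1 - 1/4 = 1 - 1*¼ = 1 - ¼ = ¾)
f(s, w) = s/108 (f(s, w) = s*(1/108) = s/108)
h(-92)/22524 + V(22)/f(45, 56) = (3*(-92))/22524 + 3/(4*(((1/108)*45))) = -276*1/22524 + 3/(4*(5/12)) = -23/1877 + (¾)*(12/5) = -23/1877 + 9/5 = 16778/9385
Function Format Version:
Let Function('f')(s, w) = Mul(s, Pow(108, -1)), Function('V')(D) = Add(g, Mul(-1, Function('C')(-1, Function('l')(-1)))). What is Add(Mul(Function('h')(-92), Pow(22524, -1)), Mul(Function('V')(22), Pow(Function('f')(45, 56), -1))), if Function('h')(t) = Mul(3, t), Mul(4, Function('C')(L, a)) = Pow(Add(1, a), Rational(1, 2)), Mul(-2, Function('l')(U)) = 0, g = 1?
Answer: Rational(16778, 9385) ≈ 1.7877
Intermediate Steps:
Function('l')(U) = 0 (Function('l')(U) = Mul(Rational(-1, 2), 0) = 0)
Function('C')(L, a) = Mul(Rational(1, 4), Pow(Add(1, a), Rational(1, 2)))
Function('V')(D) = Rational(3, 4) (Function('V')(D) = Add(1, Mul(-1, Mul(Rational(1, 4), Pow(Add(1, 0), Rational(1, 2))))) = Add(1, Mul(-1, Mul(Rational(1, 4), Pow(1, Rational(1, 2))))) = Add(1, Mul(-1, Mul(Rational(1, 4), 1))) = Add(1, Mul(-1, Rational(1, 4))) = Add(1, Rational(-1, 4)) = Rational(3, 4))
Function('f')(s, w) = Mul(Rational(1, 108), s) (Function('f')(s, w) = Mul(s, Rational(1, 108)) = Mul(Rational(1, 108), s))
Add(Mul(Function('h')(-92), Pow(22524, -1)), Mul(Function('V')(22), Pow(Function('f')(45, 56), -1))) = Add(Mul(Mul(3, -92), Pow(22524, -1)), Mul(Rational(3, 4), Pow(Mul(Rational(1, 108), 45), -1))) = Add(Mul(-276, Rational(1, 22524)), Mul(Rational(3, 4), Pow(Rational(5, 12), -1))) = Add(Rational(-23, 1877), Mul(Rational(3, 4), Rational(12, 5))) = Add(Rational(-23, 1877), Rational(9, 5)) = Rational(16778, 9385)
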